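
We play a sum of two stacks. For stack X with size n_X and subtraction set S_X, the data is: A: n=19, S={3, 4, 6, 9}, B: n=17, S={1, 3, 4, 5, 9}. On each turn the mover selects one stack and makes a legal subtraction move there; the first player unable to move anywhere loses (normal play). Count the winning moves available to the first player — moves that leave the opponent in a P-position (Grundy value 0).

4

Stack A, S = {3, 4, 6, 9}:
n :  0  1  2  3  4  5  6  7  8  9 10 11 12 13 14 15 16 17 18 19
G :  0  0  0  1  1  1  2  2  2  3  3  3  0  0  0  1  1  1  2  2
G_A(19) = 2.
Stack B, S = {1, 3, 4, 5, 9}:
G(0) = 0
G(1) = mex{0} = 1
G(2) = mex{1} = 0
G(3) = mex{0,0} = 1
G(4) = mex{1,1,0} = 2
G(5) = mex{2,0,1,0} = 3
G(6) = mex{3,1,0,1} = 2
G(7) = mex{2,2,1,0} = 3
G(8) = mex{3,3,2,1} = 0
G(9) = mex{0,2,3,2,0} = 1
G(10) = mex{1,3,2,3,1} = 0
G(11) = mex{0,0,3,2,0} = 1
G(12) = mex{1,1,0,3,1} = 2
G(13) = mex{2,0,1,0,2} = 3
G(14) = mex{3,1,0,1,3} = 2
G(15) = mex{2,2,1,0,2} = 3
G(16) = mex{3,3,2,1,3} = 0
G(17) = mex{0,2,3,2,0} = 1
G_B(17) = 1.
Combined Grundy value = 2 ⊕ 1 = 3.
A winning move leaves total XOR = 0, i.e. changes one component's Grundy value g to g ⊕ X where X is the current total.
Stack A: need g' = 2⊕3 = 1. Options: 19−3→G=1, 19−4→G=1, 19−6→G=0, 19−9→G=3. Hits: 2.
Stack B: need g' = 1⊕3 = 2. Options: 17−1→G=0, 17−3→G=2, 17−4→G=3, 17−5→G=2, 17−9→G=0. Hits: 2.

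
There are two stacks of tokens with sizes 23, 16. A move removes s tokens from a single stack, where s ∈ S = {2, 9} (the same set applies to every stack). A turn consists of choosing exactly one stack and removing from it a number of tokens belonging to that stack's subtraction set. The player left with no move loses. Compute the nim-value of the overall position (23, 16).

0

All stacks use S = {2, 9}:
n :  0  1  2  3  4  5  6  7  8  9 10 11 12 13 14 15 16 17 18 19 20 21 22 23
G :  0  0  1  1  0  0  1  1  0  2  1  0  0  1  1  0  0  1  1  0  2  1  0  0
Stack A: G(23) = 0.
Stack B: G(16) = 0.
Combined Grundy value = 0 ⊕ 0 = 0.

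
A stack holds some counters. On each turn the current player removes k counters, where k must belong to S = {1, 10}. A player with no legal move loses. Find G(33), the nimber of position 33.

0

n :  0  1  2  3  4  5  6  7  8  9 10 11 12 13 14 15 16 17 18 19 20 21 22 23 24 25 26 27 28 29 30 31 32 33
G :  0  1  0  1  0  1  0  1  0  1  2  0  1  0  1  0  1  0  1  0  1  2  0  1  0  1  0  1  0  1  0  1  2  0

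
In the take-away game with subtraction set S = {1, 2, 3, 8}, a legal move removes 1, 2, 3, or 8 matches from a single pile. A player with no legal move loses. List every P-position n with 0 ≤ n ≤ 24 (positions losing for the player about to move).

n :  0  1  2  3  4  5  6  7  8  9 10 11 12 13 14 15 16 17 18 19 20 21 22 23 24
G :  0  1  2  3  0  1  2  3  4  0  1  2  3  0  1  2  3  4  0  1  2  3  0  1  2
P-positions are exactly the n with G(n) = 0.

0, 4, 9, 13, 18, 22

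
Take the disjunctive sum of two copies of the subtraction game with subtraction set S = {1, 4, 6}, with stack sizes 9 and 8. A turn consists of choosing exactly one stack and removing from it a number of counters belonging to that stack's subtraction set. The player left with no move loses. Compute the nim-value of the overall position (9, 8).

3

All stacks use S = {1, 4, 6}:
n : 0 1 2 3 4 5 6 7 8 9
G : 0 1 0 1 2 0 1 0 1 2
Stack A: G(9) = 2.
Stack B: G(8) = 1.
Combined Grundy value = 2 ⊕ 1 = 3.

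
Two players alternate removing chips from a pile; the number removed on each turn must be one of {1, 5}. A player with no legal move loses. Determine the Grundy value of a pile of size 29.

n :  0  1  2  3  4  5  6  7  8  9 10 11 12 13 14 15 16 17 18 19 20 21 22 23 24 25 26 27 28 29
G :  0  1  0  1  0  1  0  1  0  1  0  1  0  1  0  1  0  1  0  1  0  1  0  1  0  1  0  1  0  1

1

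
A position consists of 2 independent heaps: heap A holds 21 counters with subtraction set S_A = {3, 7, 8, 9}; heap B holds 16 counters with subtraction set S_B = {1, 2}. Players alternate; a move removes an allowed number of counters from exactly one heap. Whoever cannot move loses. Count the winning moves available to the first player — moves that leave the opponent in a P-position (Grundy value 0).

0

Heap A, S = {3, 7, 8, 9}:
n :  0  1  2  3  4  5  6  7  8  9 10 11 12 13 14 15 16 17 18 19 20 21
G :  0  0  0  1  1  1  0  2  2  1  3  3  0  2  4  1  0  0  0  1  1  1
G_A(21) = 1.
Heap B, S = {1, 2}:
n :  0  1  2  3  4  5  6  7  8  9 10 11 12 13 14 15 16
G :  0  1  2  0  1  2  0  1  2  0  1  2  0  1  2  0  1
G_B(16) = 1.
Combined Grundy value = 1 ⊕ 1 = 0.
A winning move leaves total XOR = 0, i.e. changes one component's Grundy value g to g ⊕ X where X is the current total.
Heap A: target g' = 1⊕0 = 1, but every legal move changes the Grundy value (mex property), so 0 moves.
Heap B: target g' = 1⊕0 = 1, but every legal move changes the Grundy value (mex property), so 0 moves.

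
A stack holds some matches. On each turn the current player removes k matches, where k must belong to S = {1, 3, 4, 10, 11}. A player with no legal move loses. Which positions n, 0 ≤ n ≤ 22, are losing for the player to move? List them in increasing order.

0, 2, 7, 9, 14, 16, 21

G(0) = 0
G(1) = mex{0} = 1
G(2) = mex{1} = 0
G(3) = mex{0,0} = 1
G(4) = mex{1,1,0} = 2
G(5) = mex{2,0,1} = 3
G(6) = mex{3,1,0} = 2
G(7) = mex{2,2,1} = 0
G(8) = mex{0,3,2} = 1
G(9) = mex{1,2,3} = 0
G(10) = mex{0,0,2,0} = 1
G(11) = mex{1,1,0,1,0} = 2
G(12) = mex{2,0,1,0,1} = 3
G(13) = mex{3,1,0,1,0} = 2
G(14) = mex{2,2,1,2,1} = 0
G(15) = mex{0,3,2,3,2} = 1
G(16) = mex{1,2,3,2,3} = 0
G(17) = mex{0,0,2,0,2} = 1
G(18) = mex{1,1,0,1,0} = 2
G(19) = mex{2,0,1,0,1} = 3
G(20) = mex{3,1,0,1,0} = 2
G(21) = mex{2,2,1,2,1} = 0
G(22) = mex{0,3,2,3,2} = 1
P-positions are exactly the n with G(n) = 0.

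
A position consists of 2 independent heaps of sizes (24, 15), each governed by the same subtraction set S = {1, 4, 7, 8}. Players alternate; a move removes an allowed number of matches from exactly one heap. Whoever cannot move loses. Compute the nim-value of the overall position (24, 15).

All heaps use S = {1, 4, 7, 8}:
G(0) = 0
G(1) = mex{0} = 1
G(2) = mex{1} = 0
G(3) = mex{0} = 1
G(4) = mex{1,0} = 2
G(5) = mex{2,1} = 0
G(6) = mex{0,0} = 1
G(7) = mex{1,1,0} = 2
G(8) = mex{2,2,1,0} = 3
G(9) = mex{3,0,0,1} = 2
G(10) = mex{2,1,1,0} = 3
G(11) = mex{3,2,2,1} = 0
G(12) = mex{0,3,0,2} = 1
G(13) = mex{1,2,1,0} = 3
G(14) = mex{3,3,2,1} = 0
G(15) = mex{0,0,3,2} = 1
G(16) = mex{1,1,2,3} = 0
G(17) = mex{0,3,3,2} = 1
G(18) = mex{1,0,0,3} = 2
G(19) = mex{2,1,1,0} = 3
G(20) = mex{3,0,3,1} = 2
G(21) = mex{2,1,0,3} = 4
G(22) = mex{4,2,1,0} = 3
G(23) = mex{3,3,0,1} = 2
G(24) = mex{2,2,1,0} = 3
Heap A: G(24) = 3.
Heap B: G(15) = 1.
Combined Grundy value = 3 ⊕ 1 = 2.

2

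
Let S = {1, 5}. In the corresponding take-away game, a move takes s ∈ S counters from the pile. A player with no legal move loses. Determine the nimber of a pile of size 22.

n :  0  1  2  3  4  5  6  7  8  9 10 11 12 13 14 15 16 17 18 19 20 21 22
G :  0  1  0  1  0  1  0  1  0  1  0  1  0  1  0  1  0  1  0  1  0  1  0

0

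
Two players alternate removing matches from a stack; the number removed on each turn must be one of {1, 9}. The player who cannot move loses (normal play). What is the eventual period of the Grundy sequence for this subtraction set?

n :  0  1  2  3  4  5  6  7  8  9 10 11 12 13 14
G :  0  1  0  1  0  1  0  1  0  1  0  1  0  1  0
G(n+2) = G(n) holds for n = 0,…,8 (a full window of length max(S) = 9), so the sequence is purely periodic with period 2.

2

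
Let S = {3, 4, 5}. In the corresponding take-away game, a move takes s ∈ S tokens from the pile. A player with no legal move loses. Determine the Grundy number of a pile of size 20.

1

n :  0  1  2  3  4  5  6  7  8  9 10 11 12 13 14 15 16 17 18 19 20
G :  0  0  0  1  1  1  2  2  0  0  0  1  1  1  2  2  0  0  0  1  1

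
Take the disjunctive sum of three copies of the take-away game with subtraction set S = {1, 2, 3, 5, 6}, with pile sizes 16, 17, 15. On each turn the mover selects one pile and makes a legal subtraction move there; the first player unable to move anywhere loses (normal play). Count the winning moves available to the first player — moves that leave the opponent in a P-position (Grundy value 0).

6

All piles use S = {1, 2, 3, 5, 6}:
n :  0  1  2  3  4  5  6  7  8  9 10 11 12 13 14 15 16 17
G :  0  1  2  3  0  1  2  3  0  1  2  3  0  1  2  3  0  1
Pile A: G(16) = 0.
Pile B: G(17) = 1.
Pile C: G(15) = 3.
Combined Grundy value = 0 ⊕ 1 ⊕ 3 = 2.
A winning move leaves total XOR = 0, i.e. changes one component's Grundy value g to g ⊕ X where X is the current total.
Pile A: need g' = 0⊕2 = 2. Options: 16−1→G=3, 16−2→G=2, 16−3→G=1, 16−5→G=3, 16−6→G=2. Hits: 2.
Pile B: need g' = 1⊕2 = 3. Options: 17−1→G=0, 17−2→G=3, 17−3→G=2, 17−5→G=0, 17−6→G=3. Hits: 2.
Pile C: need g' = 3⊕2 = 1. Options: 15−1→G=2, 15−2→G=1, 15−3→G=0, 15−5→G=2, 15−6→G=1. Hits: 2.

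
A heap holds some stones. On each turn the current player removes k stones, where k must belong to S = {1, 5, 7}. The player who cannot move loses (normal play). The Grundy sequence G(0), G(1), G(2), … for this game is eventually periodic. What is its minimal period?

G(0) = 0
G(1) = mex{0} = 1
G(2) = mex{1} = 0
G(3) = mex{0} = 1
G(4) = mex{1} = 0
G(5) = mex{0,0} = 1
G(6) = mex{1,1} = 0
G(7) = mex{0,0,0} = 1
G(8) = mex{1,1,1} = 0
G(9) = mex{0,0,0} = 1
G(10) = mex{1,1,1} = 0
G(11) = mex{0,0,0} = 1
G(12) = mex{1,1,1} = 0
G(13) = mex{0,0,0} = 1
G(14) = mex{1,1,1} = 0
G(n+2) = G(n) holds for n = 0,…,6 (a full window of length max(S) = 7), so the sequence is purely periodic with period 2.

2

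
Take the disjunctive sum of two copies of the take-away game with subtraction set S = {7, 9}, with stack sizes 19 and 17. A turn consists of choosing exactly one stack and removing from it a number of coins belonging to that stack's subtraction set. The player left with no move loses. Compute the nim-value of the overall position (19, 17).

0

All stacks use S = {7, 9}:
G(0) = 0
G(1) = mex{} = 0
G(2) = mex{} = 0
G(3) = mex{} = 0
G(4) = mex{} = 0
G(5) = mex{} = 0
G(6) = mex{} = 0
G(7) = mex{0} = 1
G(8) = mex{0} = 1
G(9) = mex{0,0} = 1
G(10) = mex{0,0} = 1
G(11) = mex{0,0} = 1
G(12) = mex{0,0} = 1
G(13) = mex{0,0} = 1
G(14) = mex{1,0} = 2
G(15) = mex{1,0} = 2
G(16) = mex{1,1} = 0
G(17) = mex{1,1} = 0
G(18) = mex{1,1} = 0
G(19) = mex{1,1} = 0
Stack A: G(19) = 0.
Stack B: G(17) = 0.
Combined Grundy value = 0 ⊕ 0 = 0.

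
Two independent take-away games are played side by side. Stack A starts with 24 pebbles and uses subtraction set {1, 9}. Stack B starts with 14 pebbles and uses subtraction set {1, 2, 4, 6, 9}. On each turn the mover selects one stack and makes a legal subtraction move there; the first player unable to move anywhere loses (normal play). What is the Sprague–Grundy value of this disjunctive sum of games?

3

Stack A, S = {1, 9}:
G(0) = 0
G(1) = mex{0} = 1
G(2) = mex{1} = 0
G(3) = mex{0} = 1
G(4) = mex{1} = 0
G(5) = mex{0} = 1
G(6) = mex{1} = 0
G(7) = mex{0} = 1
G(8) = mex{1} = 0
G(9) = mex{0,0} = 1
G(10) = mex{1,1} = 0
G(11) = mex{0,0} = 1
G(12) = mex{1,1} = 0
G(13) = mex{0,0} = 1
G(14) = mex{1,1} = 0
G(15) = mex{0,0} = 1
G(16) = mex{1,1} = 0
G(17) = mex{0,0} = 1
G(18) = mex{1,1} = 0
G(19) = mex{0,0} = 1
G(20) = mex{1,1} = 0
G(21) = mex{0,0} = 1
G(22) = mex{1,1} = 0
G(23) = mex{0,0} = 1
G(24) = mex{1,1} = 0
G_A(24) = 0.
Stack B, S = {1, 2, 4, 6, 9}:
n :  0  1  2  3  4  5  6  7  8  9 10 11 12 13 14
G :  0  1  2  0  1  2  3  4  0  1  2  0  1  2  3
G_B(14) = 3.
Combined Grundy value = 0 ⊕ 3 = 3.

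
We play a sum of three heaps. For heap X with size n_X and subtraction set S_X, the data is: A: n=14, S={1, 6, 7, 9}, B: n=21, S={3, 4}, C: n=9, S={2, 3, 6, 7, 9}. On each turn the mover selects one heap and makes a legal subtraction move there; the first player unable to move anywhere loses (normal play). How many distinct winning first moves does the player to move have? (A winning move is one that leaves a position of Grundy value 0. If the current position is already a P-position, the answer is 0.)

Heap A, S = {1, 6, 7, 9}:
G(0) = 0
G(1) = mex{0} = 1
G(2) = mex{1} = 0
G(3) = mex{0} = 1
G(4) = mex{1} = 0
G(5) = mex{0} = 1
G(6) = mex{1,0} = 2
G(7) = mex{2,1,0} = 3
G(8) = mex{3,0,1} = 2
G(9) = mex{2,1,0,0} = 3
G(10) = mex{3,0,1,1} = 2
G(11) = mex{2,1,0,0} = 3
G(12) = mex{3,2,1,1} = 0
G(13) = mex{0,3,2,0} = 1
G(14) = mex{1,2,3,1} = 0
G_A(14) = 0.
Heap B, S = {3, 4}:
n :  0  1  2  3  4  5  6  7  8  9 10 11 12 13 14 15 16 17 18 19 20 21
G :  0  0  0  1  1  1  2  0  0  0  1  1  1  2  0  0  0  1  1  1  2  0
G_B(21) = 0.
Heap C, S = {2, 3, 6, 7, 9}:
n : 0 1 2 3 4 5 6 7 8 9
G : 0 0 1 1 2 0 3 1 2 2
G_C(9) = 2.
Combined Grundy value = 0 ⊕ 0 ⊕ 2 = 2.
A winning move leaves total XOR = 0, i.e. changes one component's Grundy value g to g ⊕ X where X is the current total.
Heap A: need g' = 0⊕2 = 2. Options: 14−1→G=1, 14−6→G=2, 14−7→G=3, 14−9→G=1. Hits: 1.
Heap B: need g' = 0⊕2 = 2. Options: 21−3→G=1, 21−4→G=1. Hits: 0.
Heap C: need g' = 2⊕2 = 0. Options: 9−2→G=1, 9−3→G=3, 9−6→G=1, 9−7→G=1, 9−9→G=0. Hits: 1.

2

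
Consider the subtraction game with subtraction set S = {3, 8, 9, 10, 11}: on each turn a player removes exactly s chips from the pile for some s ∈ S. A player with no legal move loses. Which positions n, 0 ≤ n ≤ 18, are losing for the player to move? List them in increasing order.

0, 1, 2, 6, 7

n :  0  1  2  3  4  5  6  7  8  9 10 11 12 13 14 15 16 17 18
G :  0  0  0  1  1  1  0  0  2  1  1  3  2  2  2  3  3  3  4
P-positions are exactly the n with G(n) = 0.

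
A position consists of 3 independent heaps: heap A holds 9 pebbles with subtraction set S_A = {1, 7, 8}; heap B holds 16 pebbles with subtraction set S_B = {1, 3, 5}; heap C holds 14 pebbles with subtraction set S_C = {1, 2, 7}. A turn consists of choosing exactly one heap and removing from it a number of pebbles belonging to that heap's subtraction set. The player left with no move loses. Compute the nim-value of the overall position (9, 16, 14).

1

Heap A, S = {1, 7, 8}:
n : 0 1 2 3 4 5 6 7 8 9
G : 0 1 0 1 0 1 0 1 2 3
G_A(9) = 3.
Heap B, S = {1, 3, 5}:
G(0) = 0
G(1) = mex{0} = 1
G(2) = mex{1} = 0
G(3) = mex{0,0} = 1
G(4) = mex{1,1} = 0
G(5) = mex{0,0,0} = 1
G(6) = mex{1,1,1} = 0
G(7) = mex{0,0,0} = 1
G(8) = mex{1,1,1} = 0
G(9) = mex{0,0,0} = 1
G(10) = mex{1,1,1} = 0
G(11) = mex{0,0,0} = 1
G(12) = mex{1,1,1} = 0
G(13) = mex{0,0,0} = 1
G(14) = mex{1,1,1} = 0
G(15) = mex{0,0,0} = 1
G(16) = mex{1,1,1} = 0
G_B(16) = 0.
Heap C, S = {1, 2, 7}:
n :  0  1  2  3  4  5  6  7  8  9 10 11 12 13 14
G :  0  1  2  0  1  2  0  1  2  0  1  2  0  1  2
G_C(14) = 2.
Combined Grundy value = 3 ⊕ 0 ⊕ 2 = 1.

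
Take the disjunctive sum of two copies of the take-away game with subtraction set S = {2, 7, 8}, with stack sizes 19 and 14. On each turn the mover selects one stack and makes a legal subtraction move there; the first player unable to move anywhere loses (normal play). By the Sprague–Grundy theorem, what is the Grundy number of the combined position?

All stacks use S = {2, 7, 8}:
n :  0  1  2  3  4  5  6  7  8  9 10 11 12 13 14 15 16 17 18 19
G :  0  0  1  1  0  0  1  1  2  2  0  3  1  2  0  0  1  1  2  0
Stack A: G(19) = 0.
Stack B: G(14) = 0.
Combined Grundy value = 0 ⊕ 0 = 0.

0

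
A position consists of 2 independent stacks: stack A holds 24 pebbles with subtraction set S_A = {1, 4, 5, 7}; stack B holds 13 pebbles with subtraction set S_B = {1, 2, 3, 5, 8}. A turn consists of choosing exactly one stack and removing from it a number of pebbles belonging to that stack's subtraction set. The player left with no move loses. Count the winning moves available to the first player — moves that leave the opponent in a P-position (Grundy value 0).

2

Stack A, S = {1, 4, 5, 7}:
n :  0  1  2  3  4  5  6  7  8  9 10 11 12 13 14 15 16 17 18 19 20 21 22 23 24
G :  0  1  0  1  2  3  2  3  0  1  0  1  2  3  2  3  0  1  0  1  2  3  2  3  0
G_A(24) = 0.
Stack B, S = {1, 2, 3, 5, 8}:
G(0) = 0
G(1) = mex{0} = 1
G(2) = mex{1,0} = 2
G(3) = mex{2,1,0} = 3
G(4) = mex{3,2,1} = 0
G(5) = mex{0,3,2,0} = 1
G(6) = mex{1,0,3,1} = 2
G(7) = mex{2,1,0,2} = 3
G(8) = mex{3,2,1,3,0} = 4
G(9) = mex{4,3,2,0,1} = 5
G(10) = mex{5,4,3,1,2} = 0
G(11) = mex{0,5,4,2,3} = 1
G(12) = mex{1,0,5,3,0} = 2
G(13) = mex{2,1,0,4,1} = 3
G_B(13) = 3.
Combined Grundy value = 0 ⊕ 3 = 3.
A winning move leaves total XOR = 0, i.e. changes one component's Grundy value g to g ⊕ X where X is the current total.
Stack A: need g' = 0⊕3 = 3. Options: 24−1→G=3, 24−4→G=2, 24−5→G=1, 24−7→G=1. Hits: 1.
Stack B: need g' = 3⊕3 = 0. Options: 13−1→G=2, 13−2→G=1, 13−3→G=0, 13−5→G=4, 13−8→G=1. Hits: 1.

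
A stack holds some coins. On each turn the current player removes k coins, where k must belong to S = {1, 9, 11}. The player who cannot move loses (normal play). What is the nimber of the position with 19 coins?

G(0) = 0
G(1) = mex{0} = 1
G(2) = mex{1} = 0
G(3) = mex{0} = 1
G(4) = mex{1} = 0
G(5) = mex{0} = 1
G(6) = mex{1} = 0
G(7) = mex{0} = 1
G(8) = mex{1} = 0
G(9) = mex{0,0} = 1
G(10) = mex{1,1} = 0
G(11) = mex{0,0,0} = 1
G(12) = mex{1,1,1} = 0
G(13) = mex{0,0,0} = 1
G(14) = mex{1,1,1} = 0
G(15) = mex{0,0,0} = 1
G(16) = mex{1,1,1} = 0
G(17) = mex{0,0,0} = 1
G(18) = mex{1,1,1} = 0
G(19) = mex{0,0,0} = 1

1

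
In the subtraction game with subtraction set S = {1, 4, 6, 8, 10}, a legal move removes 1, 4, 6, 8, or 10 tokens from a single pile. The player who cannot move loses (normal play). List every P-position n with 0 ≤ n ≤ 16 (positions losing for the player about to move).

n :  0  1  2  3  4  5  6  7  8  9 10 11 12 13 14 15 16
G :  0  1  0  1  2  0  1  0  1  2  3  2  3  4  0  1  0
P-positions are exactly the n with G(n) = 0.

0, 2, 5, 7, 14, 16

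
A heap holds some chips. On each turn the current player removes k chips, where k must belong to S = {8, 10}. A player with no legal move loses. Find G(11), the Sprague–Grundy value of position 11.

n :  0  1  2  3  4  5  6  7  8  9 10 11
G :  0  0  0  0  0  0  0  0  1  1  1  1

1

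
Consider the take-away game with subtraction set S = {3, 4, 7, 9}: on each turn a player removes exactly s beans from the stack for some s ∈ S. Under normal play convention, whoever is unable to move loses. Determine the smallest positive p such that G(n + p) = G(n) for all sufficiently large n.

12

G(0) = 0
G(1) = mex{} = 0
G(2) = mex{} = 0
G(3) = mex{0} = 1
G(4) = mex{0,0} = 1
G(5) = mex{0,0} = 1
G(6) = mex{1,0} = 2
G(7) = mex{1,1,0} = 2
G(8) = mex{1,1,0} = 2
G(9) = mex{2,1,0,0} = 3
G(10) = mex{2,2,1,0} = 3
G(11) = mex{2,2,1,0} = 3
G(12) = mex{3,2,1,1} = 0
G(13) = mex{3,3,2,1} = 0
G(14) = mex{3,3,2,1} = 0
G(15) = mex{0,3,2,2} = 1
G(16) = mex{0,0,3,2} = 1
G(17) = mex{0,0,3,2} = 1
G(18) = mex{1,0,3,3} = 2
G(19) = mex{1,1,0,3} = 2
G(20) = mex{1,1,0,3} = 2
G(21) = mex{2,1,0,0} = 3
G(22) = mex{2,2,1,0} = 3
G(23) = mex{2,2,1,0} = 3
G(24) = mex{3,2,1,1} = 0
G(25) = mex{3,3,2,1} = 0
G(n+12) = G(n) holds for n = 0,…,8 (a full window of length max(S) = 9), so the sequence is purely periodic with period 12.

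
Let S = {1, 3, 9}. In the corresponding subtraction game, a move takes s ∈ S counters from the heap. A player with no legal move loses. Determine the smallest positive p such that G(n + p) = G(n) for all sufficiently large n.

G(0) = 0
G(1) = mex{0} = 1
G(2) = mex{1} = 0
G(3) = mex{0,0} = 1
G(4) = mex{1,1} = 0
G(5) = mex{0,0} = 1
G(6) = mex{1,1} = 0
G(7) = mex{0,0} = 1
G(8) = mex{1,1} = 0
G(9) = mex{0,0,0} = 1
G(10) = mex{1,1,1} = 0
G(11) = mex{0,0,0} = 1
G(12) = mex{1,1,1} = 0
G(13) = mex{0,0,0} = 1
G(14) = mex{1,1,1} = 0
G(n+2) = G(n) holds for n = 0,…,8 (a full window of length max(S) = 9), so the sequence is purely periodic with period 2.

2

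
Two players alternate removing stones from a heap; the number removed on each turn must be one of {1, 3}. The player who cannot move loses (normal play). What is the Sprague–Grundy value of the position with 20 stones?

G(0) = 0
G(1) = mex{0} = 1
G(2) = mex{1} = 0
G(3) = mex{0,0} = 1
G(4) = mex{1,1} = 0
G(5) = mex{0,0} = 1
G(6) = mex{1,1} = 0
G(7) = mex{0,0} = 1
G(8) = mex{1,1} = 0
G(9) = mex{0,0} = 1
G(10) = mex{1,1} = 0
G(11) = mex{0,0} = 1
G(12) = mex{1,1} = 0
G(13) = mex{0,0} = 1
G(14) = mex{1,1} = 0
G(15) = mex{0,0} = 1
G(16) = mex{1,1} = 0
G(17) = mex{0,0} = 1
G(18) = mex{1,1} = 0
G(19) = mex{0,0} = 1
G(20) = mex{1,1} = 0

0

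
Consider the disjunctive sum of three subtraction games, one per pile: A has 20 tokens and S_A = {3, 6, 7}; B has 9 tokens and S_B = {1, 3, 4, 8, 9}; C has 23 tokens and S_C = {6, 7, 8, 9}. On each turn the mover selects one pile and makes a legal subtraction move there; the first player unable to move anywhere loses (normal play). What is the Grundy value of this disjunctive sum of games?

5

Pile A, S = {3, 6, 7}:
n :  0  1  2  3  4  5  6  7  8  9 10 11 12 13 14 15 16 17 18 19 20
G :  0  0  0  1  1  1  2  2  2  3  0  0  0  1  1  1  2  2  2  3  0
G_A(20) = 0.
Pile B, S = {1, 3, 4, 8, 9}:
n : 0 1 2 3 4 5 6 7 8 9
G : 0 1 0 1 2 3 2 0 1 4
G_B(9) = 4.
Pile C, S = {6, 7, 8, 9}:
G(0) = 0
G(1) = mex{} = 0
G(2) = mex{} = 0
G(3) = mex{} = 0
G(4) = mex{} = 0
G(5) = mex{} = 0
G(6) = mex{0} = 1
G(7) = mex{0,0} = 1
G(8) = mex{0,0,0} = 1
G(9) = mex{0,0,0,0} = 1
G(10) = mex{0,0,0,0} = 1
G(11) = mex{0,0,0,0} = 1
G(12) = mex{1,0,0,0} = 2
G(13) = mex{1,1,0,0} = 2
G(14) = mex{1,1,1,0} = 2
G(15) = mex{1,1,1,1} = 0
G(16) = mex{1,1,1,1} = 0
G(17) = mex{1,1,1,1} = 0
G(18) = mex{2,1,1,1} = 0
G(19) = mex{2,2,1,1} = 0
G(20) = mex{2,2,2,1} = 0
G(21) = mex{0,2,2,2} = 1
G(22) = mex{0,0,2,2} = 1
G(23) = mex{0,0,0,2} = 1
G_C(23) = 1.
Combined Grundy value = 0 ⊕ 4 ⊕ 1 = 5.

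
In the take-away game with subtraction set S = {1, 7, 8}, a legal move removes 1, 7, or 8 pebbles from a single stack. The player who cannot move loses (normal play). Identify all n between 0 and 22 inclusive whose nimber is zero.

G(0) = 0
G(1) = mex{0} = 1
G(2) = mex{1} = 0
G(3) = mex{0} = 1
G(4) = mex{1} = 0
G(5) = mex{0} = 1
G(6) = mex{1} = 0
G(7) = mex{0,0} = 1
G(8) = mex{1,1,0} = 2
G(9) = mex{2,0,1} = 3
G(10) = mex{3,1,0} = 2
G(11) = mex{2,0,1} = 3
G(12) = mex{3,1,0} = 2
G(13) = mex{2,0,1} = 3
G(14) = mex{3,1,0} = 2
G(15) = mex{2,2,1} = 0
G(16) = mex{0,3,2} = 1
G(17) = mex{1,2,3} = 0
G(18) = mex{0,3,2} = 1
G(19) = mex{1,2,3} = 0
G(20) = mex{0,3,2} = 1
G(21) = mex{1,2,3} = 0
G(22) = mex{0,0,2} = 1
P-positions are exactly the n with G(n) = 0.

0, 2, 4, 6, 15, 17, 19, 21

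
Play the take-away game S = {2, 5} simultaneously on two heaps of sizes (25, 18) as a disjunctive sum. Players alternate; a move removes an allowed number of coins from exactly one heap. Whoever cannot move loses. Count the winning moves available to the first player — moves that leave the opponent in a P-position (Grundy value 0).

0

All heaps use S = {2, 5}:
G(0) = 0
G(1) = mex{} = 0
G(2) = mex{0} = 1
G(3) = mex{0} = 1
G(4) = mex{1} = 0
G(5) = mex{1,0} = 2
G(6) = mex{0,0} = 1
G(7) = mex{2,1} = 0
G(8) = mex{1,1} = 0
G(9) = mex{0,0} = 1
G(10) = mex{0,2} = 1
G(11) = mex{1,1} = 0
G(12) = mex{1,0} = 2
G(13) = mex{0,0} = 1
G(14) = mex{2,1} = 0
G(15) = mex{1,1} = 0
G(16) = mex{0,0} = 1
G(17) = mex{0,2} = 1
G(18) = mex{1,1} = 0
G(19) = mex{1,0} = 2
G(20) = mex{0,0} = 1
G(21) = mex{2,1} = 0
G(22) = mex{1,1} = 0
G(23) = mex{0,0} = 1
G(24) = mex{0,2} = 1
G(25) = mex{1,1} = 0
Heap A: G(25) = 0.
Heap B: G(18) = 0.
Combined Grundy value = 0 ⊕ 0 = 0.
A winning move leaves total XOR = 0, i.e. changes one component's Grundy value g to g ⊕ X where X is the current total.
Heap A: target g' = 0⊕0 = 0, but every legal move changes the Grundy value (mex property), so 0 moves.
Heap B: target g' = 0⊕0 = 0, but every legal move changes the Grundy value (mex property), so 0 moves.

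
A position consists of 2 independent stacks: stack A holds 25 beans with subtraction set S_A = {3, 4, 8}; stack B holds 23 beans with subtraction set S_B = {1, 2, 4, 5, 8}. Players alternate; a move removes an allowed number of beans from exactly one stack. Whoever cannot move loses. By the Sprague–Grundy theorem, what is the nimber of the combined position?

Stack A, S = {3, 4, 8}:
G(0) = 0
G(1) = mex{} = 0
G(2) = mex{} = 0
G(3) = mex{0} = 1
G(4) = mex{0,0} = 1
G(5) = mex{0,0} = 1
G(6) = mex{1,0} = 2
G(7) = mex{1,1} = 0
G(8) = mex{1,1,0} = 2
G(9) = mex{2,1,0} = 3
G(10) = mex{0,2,0} = 1
G(11) = mex{2,0,1} = 3
G(12) = mex{3,2,1} = 0
G(13) = mex{1,3,1} = 0
G(14) = mex{3,1,2} = 0
G(15) = mex{0,3,0} = 1
G(16) = mex{0,0,2} = 1
G(17) = mex{0,0,3} = 1
G(18) = mex{1,0,1} = 2
G(19) = mex{1,1,3} = 0
G(20) = mex{1,1,0} = 2
G(21) = mex{2,1,0} = 3
G(22) = mex{0,2,0} = 1
G(23) = mex{2,0,1} = 3
G(24) = mex{3,2,1} = 0
G(25) = mex{1,3,1} = 0
G_A(25) = 0.
Stack B, S = {1, 2, 4, 5, 8}:
G(0) = 0
G(1) = mex{0} = 1
G(2) = mex{1,0} = 2
G(3) = mex{2,1} = 0
G(4) = mex{0,2,0} = 1
G(5) = mex{1,0,1,0} = 2
G(6) = mex{2,1,2,1} = 0
G(7) = mex{0,2,0,2} = 1
G(8) = mex{1,0,1,0,0} = 2
G(9) = mex{2,1,2,1,1} = 0
G(10) = mex{0,2,0,2,2} = 1
G(11) = mex{1,0,1,0,0} = 2
G(12) = mex{2,1,2,1,1} = 0
G(13) = mex{0,2,0,2,2} = 1
G(14) = mex{1,0,1,0,0} = 2
G(15) = mex{2,1,2,1,1} = 0
G(16) = mex{0,2,0,2,2} = 1
G(17) = mex{1,0,1,0,0} = 2
G(18) = mex{2,1,2,1,1} = 0
G(19) = mex{0,2,0,2,2} = 1
G(20) = mex{1,0,1,0,0} = 2
G(21) = mex{2,1,2,1,1} = 0
G(22) = mex{0,2,0,2,2} = 1
G(23) = mex{1,0,1,0,0} = 2
G_B(23) = 2.
Combined Grundy value = 0 ⊕ 2 = 2.

2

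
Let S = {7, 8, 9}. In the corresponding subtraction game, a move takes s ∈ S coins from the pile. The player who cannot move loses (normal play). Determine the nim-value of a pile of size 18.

G(0) = 0
G(1) = mex{} = 0
G(2) = mex{} = 0
G(3) = mex{} = 0
G(4) = mex{} = 0
G(5) = mex{} = 0
G(6) = mex{} = 0
G(7) = mex{0} = 1
G(8) = mex{0,0} = 1
G(9) = mex{0,0,0} = 1
G(10) = mex{0,0,0} = 1
G(11) = mex{0,0,0} = 1
G(12) = mex{0,0,0} = 1
G(13) = mex{0,0,0} = 1
G(14) = mex{1,0,0} = 2
G(15) = mex{1,1,0} = 2
G(16) = mex{1,1,1} = 0
G(17) = mex{1,1,1} = 0
G(18) = mex{1,1,1} = 0

0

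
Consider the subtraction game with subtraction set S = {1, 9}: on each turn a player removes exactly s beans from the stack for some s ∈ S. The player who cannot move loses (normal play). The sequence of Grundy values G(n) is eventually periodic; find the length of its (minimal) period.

2

n :  0  1  2  3  4  5  6  7  8  9 10 11 12 13 14
G :  0  1  0  1  0  1  0  1  0  1  0  1  0  1  0
G(n+2) = G(n) holds for n = 0,…,8 (a full window of length max(S) = 9), so the sequence is purely periodic with period 2.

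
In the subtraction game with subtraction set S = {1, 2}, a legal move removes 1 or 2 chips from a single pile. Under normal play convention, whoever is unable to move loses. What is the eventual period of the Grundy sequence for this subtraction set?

G(0) = 0
G(1) = mex{0} = 1
G(2) = mex{1,0} = 2
G(3) = mex{2,1} = 0
G(4) = mex{0,2} = 1
G(5) = mex{1,0} = 2
G(6) = mex{2,1} = 0
G(7) = mex{0,2} = 1
G(8) = mex{1,0} = 2
G(9) = mex{2,1} = 0
G(10) = mex{0,2} = 1
G(11) = mex{1,0} = 2
G(12) = mex{2,1} = 0
G(13) = mex{0,2} = 1
G(14) = mex{1,0} = 2
G(n+3) = G(n) holds for n = 0,…,1 (a full window of length max(S) = 2), so the sequence is purely periodic with period 3.

3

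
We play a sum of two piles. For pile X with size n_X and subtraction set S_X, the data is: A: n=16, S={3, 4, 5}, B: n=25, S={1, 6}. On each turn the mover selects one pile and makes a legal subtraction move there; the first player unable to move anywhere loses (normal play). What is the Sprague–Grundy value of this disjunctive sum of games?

Pile A, S = {3, 4, 5}:
n :  0  1  2  3  4  5  6  7  8  9 10 11 12 13 14 15 16
G :  0  0  0  1  1  1  2  2  0  0  0  1  1  1  2  2  0
G_A(16) = 0.
Pile B, S = {1, 6}:
n :  0  1  2  3  4  5  6  7  8  9 10 11 12 13 14 15 16 17 18 19 20 21 22 23 24 25
G :  0  1  0  1  0  1  2  0  1  0  1  0  1  2  0  1  0  1  0  1  2  0  1  0  1  0
G_B(25) = 0.
Combined Grundy value = 0 ⊕ 0 = 0.

0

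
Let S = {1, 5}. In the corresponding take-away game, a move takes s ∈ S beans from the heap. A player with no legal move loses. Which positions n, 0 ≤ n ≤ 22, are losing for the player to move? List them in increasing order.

0, 2, 4, 6, 8, 10, 12, 14, 16, 18, 20, 22

G(0) = 0
G(1) = mex{0} = 1
G(2) = mex{1} = 0
G(3) = mex{0} = 1
G(4) = mex{1} = 0
G(5) = mex{0,0} = 1
G(6) = mex{1,1} = 0
G(7) = mex{0,0} = 1
G(8) = mex{1,1} = 0
G(9) = mex{0,0} = 1
G(10) = mex{1,1} = 0
G(11) = mex{0,0} = 1
G(12) = mex{1,1} = 0
G(13) = mex{0,0} = 1
G(14) = mex{1,1} = 0
G(15) = mex{0,0} = 1
G(16) = mex{1,1} = 0
G(17) = mex{0,0} = 1
G(18) = mex{1,1} = 0
G(19) = mex{0,0} = 1
G(20) = mex{1,1} = 0
G(21) = mex{0,0} = 1
G(22) = mex{1,1} = 0
P-positions are exactly the n with G(n) = 0.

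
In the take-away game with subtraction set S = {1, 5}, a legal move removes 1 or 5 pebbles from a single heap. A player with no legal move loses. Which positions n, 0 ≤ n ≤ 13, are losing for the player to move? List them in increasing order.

0, 2, 4, 6, 8, 10, 12

n :  0  1  2  3  4  5  6  7  8  9 10 11 12 13
G :  0  1  0  1  0  1  0  1  0  1  0  1  0  1
P-positions are exactly the n with G(n) = 0.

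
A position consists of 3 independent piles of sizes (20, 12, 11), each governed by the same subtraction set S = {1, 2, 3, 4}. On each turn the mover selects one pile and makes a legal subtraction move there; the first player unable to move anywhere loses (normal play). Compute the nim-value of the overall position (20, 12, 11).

All piles use S = {1, 2, 3, 4}:
n :  0  1  2  3  4  5  6  7  8  9 10 11 12 13 14 15 16 17 18 19 20
G :  0  1  2  3  4  0  1  2  3  4  0  1  2  3  4  0  1  2  3  4  0
Pile A: G(20) = 0.
Pile B: G(12) = 2.
Pile C: G(11) = 1.
Combined Grundy value = 0 ⊕ 2 ⊕ 1 = 3.

3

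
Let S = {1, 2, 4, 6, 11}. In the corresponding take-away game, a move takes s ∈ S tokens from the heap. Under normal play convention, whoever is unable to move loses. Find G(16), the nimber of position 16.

G(0) = 0
G(1) = mex{0} = 1
G(2) = mex{1,0} = 2
G(3) = mex{2,1} = 0
G(4) = mex{0,2,0} = 1
G(5) = mex{1,0,1} = 2
G(6) = mex{2,1,2,0} = 3
G(7) = mex{3,2,0,1} = 4
G(8) = mex{4,3,1,2} = 0
G(9) = mex{0,4,2,0} = 1
G(10) = mex{1,0,3,1} = 2
G(11) = mex{2,1,4,2,0} = 3
G(12) = mex{3,2,0,3,1} = 4
G(13) = mex{4,3,1,4,2} = 0
G(14) = mex{0,4,2,0,0} = 1
G(15) = mex{1,0,3,1,1} = 2
G(16) = mex{2,1,4,2,2} = 0

0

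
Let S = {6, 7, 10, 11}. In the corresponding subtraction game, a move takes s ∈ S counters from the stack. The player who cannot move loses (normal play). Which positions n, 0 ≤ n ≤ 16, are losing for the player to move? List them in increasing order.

n :  0  1  2  3  4  5  6  7  8  9 10 11 12 13 14 15 16
G :  0  0  0  0  0  0  1  1  1  1  1  1  2  2  2  2  2
P-positions are exactly the n with G(n) = 0.

0, 1, 2, 3, 4, 5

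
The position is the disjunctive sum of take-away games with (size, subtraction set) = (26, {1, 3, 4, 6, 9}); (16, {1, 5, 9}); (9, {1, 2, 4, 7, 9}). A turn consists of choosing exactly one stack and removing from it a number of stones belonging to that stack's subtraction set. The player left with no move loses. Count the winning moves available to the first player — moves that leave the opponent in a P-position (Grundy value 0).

3

Stack A, S = {1, 3, 4, 6, 9}:
G(0) = 0
G(1) = mex{0} = 1
G(2) = mex{1} = 0
G(3) = mex{0,0} = 1
G(4) = mex{1,1,0} = 2
G(5) = mex{2,0,1} = 3
G(6) = mex{3,1,0,0} = 2
G(7) = mex{2,2,1,1} = 0
G(8) = mex{0,3,2,0} = 1
G(9) = mex{1,2,3,1,0} = 4
G(10) = mex{4,0,2,2,1} = 3
G(11) = mex{3,1,0,3,0} = 2
G(12) = mex{2,4,1,2,1} = 0
G(13) = mex{0,3,4,0,2} = 1
G(14) = mex{1,2,3,1,3} = 0
G(15) = mex{0,0,2,4,2} = 1
G(16) = mex{1,1,0,3,0} = 2
G(17) = mex{2,0,1,2,1} = 3
G(18) = mex{3,1,0,0,4} = 2
G(19) = mex{2,2,1,1,3} = 0
G(20) = mex{0,3,2,0,2} = 1
G(21) = mex{1,2,3,1,0} = 4
G(22) = mex{4,0,2,2,1} = 3
G(23) = mex{3,1,0,3,0} = 2
G(24) = mex{2,4,1,2,1} = 0
G(25) = mex{0,3,4,0,2} = 1
G(26) = mex{1,2,3,1,3} = 0
G_A(26) = 0.
Stack B, S = {1, 5, 9}:
n :  0  1  2  3  4  5  6  7  8  9 10 11 12 13 14 15 16
G :  0  1  0  1  0  1  0  1  0  1  0  1  0  1  0  1  0
G_B(16) = 0.
Stack C, S = {1, 2, 4, 7, 9}:
G(0) = 0
G(1) = mex{0} = 1
G(2) = mex{1,0} = 2
G(3) = mex{2,1} = 0
G(4) = mex{0,2,0} = 1
G(5) = mex{1,0,1} = 2
G(6) = mex{2,1,2} = 0
G(7) = mex{0,2,0,0} = 1
G(8) = mex{1,0,1,1} = 2
G(9) = mex{2,1,2,2,0} = 3
G_C(9) = 3.
Combined Grundy value = 0 ⊕ 0 ⊕ 3 = 3.
A winning move leaves total XOR = 0, i.e. changes one component's Grundy value g to g ⊕ X where X is the current total.
Stack A: need g' = 0⊕3 = 3. Options: 26−1→G=1, 26−3→G=2, 26−4→G=3, 26−6→G=1, 26−9→G=3. Hits: 2.
Stack B: need g' = 0⊕3 = 3. Options: 16−1→G=1, 16−5→G=1, 16−9→G=1. Hits: 0.
Stack C: need g' = 3⊕3 = 0. Options: 9−1→G=2, 9−2→G=1, 9−4→G=2, 9−7→G=2, 9−9→G=0. Hits: 1.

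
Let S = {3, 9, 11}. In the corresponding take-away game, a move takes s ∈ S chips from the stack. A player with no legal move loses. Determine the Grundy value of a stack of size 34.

n :  0  1  2  3  4  5  6  7  8  9 10 11 12 13 14 15 16 17 18 19 20 21 22 23 24 25 26 27 28 29 30 31 32 33 34
G :  0  0  0  1  1  1  0  0  0  1  1  1  2  2  0  3  3  1  2  2  0  0  0  1  1  1  0  0  0  1  1  1  2  2  0

0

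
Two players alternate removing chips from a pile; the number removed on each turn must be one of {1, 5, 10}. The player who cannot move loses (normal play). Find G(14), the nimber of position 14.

2

G(0) = 0
G(1) = mex{0} = 1
G(2) = mex{1} = 0
G(3) = mex{0} = 1
G(4) = mex{1} = 0
G(5) = mex{0,0} = 1
G(6) = mex{1,1} = 0
G(7) = mex{0,0} = 1
G(8) = mex{1,1} = 0
G(9) = mex{0,0} = 1
G(10) = mex{1,1,0} = 2
G(11) = mex{2,0,1} = 3
G(12) = mex{3,1,0} = 2
G(13) = mex{2,0,1} = 3
G(14) = mex{3,1,0} = 2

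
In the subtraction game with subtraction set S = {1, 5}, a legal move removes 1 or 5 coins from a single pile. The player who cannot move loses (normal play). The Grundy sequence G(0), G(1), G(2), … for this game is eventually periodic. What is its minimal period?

2

n :  0  1  2  3  4  5  6  7  8  9 10 11 12 13 14
G :  0  1  0  1  0  1  0  1  0  1  0  1  0  1  0
G(n+2) = G(n) holds for n = 0,…,4 (a full window of length max(S) = 5), so the sequence is purely periodic with period 2.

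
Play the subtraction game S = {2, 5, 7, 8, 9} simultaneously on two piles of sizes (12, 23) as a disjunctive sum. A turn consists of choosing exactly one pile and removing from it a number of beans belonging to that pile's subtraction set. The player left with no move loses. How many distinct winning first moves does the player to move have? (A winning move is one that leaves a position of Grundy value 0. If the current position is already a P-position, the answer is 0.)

All piles use S = {2, 5, 7, 8, 9}:
n :  0  1  2  3  4  5  6  7  8  9 10 11 12 13 14 15 16 17 18 19 20 21 22 23
G :  0  0  1  1  0  2  1  3  2  2  3  3  4  4  0  0  1  1  0  2  1  3  2  2
Pile A: G(12) = 4.
Pile B: G(23) = 2.
Combined Grundy value = 4 ⊕ 2 = 6.
A winning move leaves total XOR = 0, i.e. changes one component's Grundy value g to g ⊕ X where X is the current total.
Pile A: need g' = 4⊕6 = 2. Options: 12−2→G=3, 12−5→G=3, 12−7→G=2, 12−8→G=0, 12−9→G=1. Hits: 1.
Pile B: need g' = 2⊕6 = 4. Options: 23−2→G=3, 23−5→G=0, 23−7→G=1, 23−8→G=0, 23−9→G=0. Hits: 0.

1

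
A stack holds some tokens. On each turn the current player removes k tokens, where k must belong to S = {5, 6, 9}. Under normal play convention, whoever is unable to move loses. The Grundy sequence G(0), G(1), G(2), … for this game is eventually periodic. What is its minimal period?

n :  0  1  2  3  4  5  6  7  8  9 10 11 12 13 14 15 16 17 18 19 20 21 22 23 24 25 26 27 28 29
G :  0  0  0  0  0  1  1  1  1  1  2  2  2  2  0  0  0  0  0  1  1  1  1  1  2  2  2  2  0  0
G(n+14) = G(n) holds for n = 0,…,8 (a full window of length max(S) = 9), so the sequence is purely periodic with period 14.

14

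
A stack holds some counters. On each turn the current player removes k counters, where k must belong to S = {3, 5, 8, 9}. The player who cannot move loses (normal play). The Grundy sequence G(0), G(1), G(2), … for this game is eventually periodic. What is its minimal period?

12

G(0) = 0
G(1) = mex{} = 0
G(2) = mex{} = 0
G(3) = mex{0} = 1
G(4) = mex{0} = 1
G(5) = mex{0,0} = 1
G(6) = mex{1,0} = 2
G(7) = mex{1,0} = 2
G(8) = mex{1,1,0} = 2
G(9) = mex{2,1,0,0} = 3
G(10) = mex{2,1,0,0} = 3
G(11) = mex{2,2,1,0} = 3
G(12) = mex{3,2,1,1} = 0
G(13) = mex{3,2,1,1} = 0
G(14) = mex{3,3,2,1} = 0
G(15) = mex{0,3,2,2} = 1
G(16) = mex{0,3,2,2} = 1
G(17) = mex{0,0,3,2} = 1
G(18) = mex{1,0,3,3} = 2
G(19) = mex{1,0,3,3} = 2
G(20) = mex{1,1,0,3} = 2
G(21) = mex{2,1,0,0} = 3
G(22) = mex{2,1,0,0} = 3
G(23) = mex{2,2,1,0} = 3
G(24) = mex{3,2,1,1} = 0
G(25) = mex{3,2,1,1} = 0
G(n+12) = G(n) holds for n = 0,…,8 (a full window of length max(S) = 9), so the sequence is purely periodic with period 12.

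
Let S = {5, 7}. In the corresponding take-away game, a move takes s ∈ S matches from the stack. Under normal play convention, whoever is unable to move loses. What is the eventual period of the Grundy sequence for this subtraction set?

12

n :  0  1  2  3  4  5  6  7  8  9 10 11 12 13 14 15 16 17 18 19 20 21 22 23 24 25
G :  0  0  0  0  0  1  1  1  1  1  2  2  0  0  0  0  0  1  1  1  1  1  2  2  0  0
G(n+12) = G(n) holds for n = 0,…,6 (a full window of length max(S) = 7), so the sequence is purely periodic with period 12.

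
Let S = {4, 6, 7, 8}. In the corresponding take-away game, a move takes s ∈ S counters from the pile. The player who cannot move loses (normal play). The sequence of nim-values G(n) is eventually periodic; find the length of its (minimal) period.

12

G(0) = 0
G(1) = mex{} = 0
G(2) = mex{} = 0
G(3) = mex{} = 0
G(4) = mex{0} = 1
G(5) = mex{0} = 1
G(6) = mex{0,0} = 1
G(7) = mex{0,0,0} = 1
G(8) = mex{1,0,0,0} = 2
G(9) = mex{1,0,0,0} = 2
G(10) = mex{1,1,0,0} = 2
G(11) = mex{1,1,1,0} = 2
G(12) = mex{2,1,1,1} = 0
G(13) = mex{2,1,1,1} = 0
G(14) = mex{2,2,1,1} = 0
G(15) = mex{2,2,2,1} = 0
G(16) = mex{0,2,2,2} = 1
G(17) = mex{0,2,2,2} = 1
G(18) = mex{0,0,2,2} = 1
G(19) = mex{0,0,0,2} = 1
G(20) = mex{1,0,0,0} = 2
G(21) = mex{1,0,0,0} = 2
G(22) = mex{1,1,0,0} = 2
G(23) = mex{1,1,1,0} = 2
G(24) = mex{2,1,1,1} = 0
G(25) = mex{2,1,1,1} = 0
G(n+12) = G(n) holds for n = 0,…,7 (a full window of length max(S) = 8), so the sequence is purely periodic with period 12.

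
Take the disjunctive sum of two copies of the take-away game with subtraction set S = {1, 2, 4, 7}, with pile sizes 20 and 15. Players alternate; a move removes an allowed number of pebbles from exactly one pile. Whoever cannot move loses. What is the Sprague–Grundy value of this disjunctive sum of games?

All piles use S = {1, 2, 4, 7}:
n :  0  1  2  3  4  5  6  7  8  9 10 11 12 13 14 15 16 17 18 19 20
G :  0  1  2  0  1  2  0  1  2  0  1  2  0  1  2  0  1  2  0  1  2
Pile A: G(20) = 2.
Pile B: G(15) = 0.
Combined Grundy value = 2 ⊕ 0 = 2.

2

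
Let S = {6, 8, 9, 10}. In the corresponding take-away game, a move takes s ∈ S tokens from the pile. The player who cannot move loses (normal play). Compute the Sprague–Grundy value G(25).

1

n :  0  1  2  3  4  5  6  7  8  9 10 11 12 13 14 15 16 17 18 19 20 21 22 23 24 25
G :  0  0  0  0  0  0  1  1  1  1  1  1  2  2  2  2  0  0  0  0  0  0  1  1  1  1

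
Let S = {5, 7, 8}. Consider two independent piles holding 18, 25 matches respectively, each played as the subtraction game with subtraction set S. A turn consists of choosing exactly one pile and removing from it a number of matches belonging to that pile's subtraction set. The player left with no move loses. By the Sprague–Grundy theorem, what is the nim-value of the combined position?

3

All piles use S = {5, 7, 8}:
G(0) = 0
G(1) = mex{} = 0
G(2) = mex{} = 0
G(3) = mex{} = 0
G(4) = mex{} = 0
G(5) = mex{0} = 1
G(6) = mex{0} = 1
G(7) = mex{0,0} = 1
G(8) = mex{0,0,0} = 1
G(9) = mex{0,0,0} = 1
G(10) = mex{1,0,0} = 2
G(11) = mex{1,0,0} = 2
G(12) = mex{1,1,0} = 2
G(13) = mex{1,1,1} = 0
G(14) = mex{1,1,1} = 0
G(15) = mex{2,1,1} = 0
G(16) = mex{2,1,1} = 0
G(17) = mex{2,2,1} = 0
G(18) = mex{0,2,2} = 1
G(19) = mex{0,2,2} = 1
G(20) = mex{0,0,2} = 1
G(21) = mex{0,0,0} = 1
G(22) = mex{0,0,0} = 1
G(23) = mex{1,0,0} = 2
G(24) = mex{1,0,0} = 2
G(25) = mex{1,1,0} = 2
Pile A: G(18) = 1.
Pile B: G(25) = 2.
Combined Grundy value = 1 ⊕ 2 = 3.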